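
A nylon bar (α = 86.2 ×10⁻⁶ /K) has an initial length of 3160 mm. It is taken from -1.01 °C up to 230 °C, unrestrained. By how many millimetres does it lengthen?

ΔT = 230 − (-1.01) = 231.0 K.
ΔL = α·L₀·ΔT = 86.2×10⁻⁶ × 3160 mm × 231.0 K = 62.9 mm.

62.9 mm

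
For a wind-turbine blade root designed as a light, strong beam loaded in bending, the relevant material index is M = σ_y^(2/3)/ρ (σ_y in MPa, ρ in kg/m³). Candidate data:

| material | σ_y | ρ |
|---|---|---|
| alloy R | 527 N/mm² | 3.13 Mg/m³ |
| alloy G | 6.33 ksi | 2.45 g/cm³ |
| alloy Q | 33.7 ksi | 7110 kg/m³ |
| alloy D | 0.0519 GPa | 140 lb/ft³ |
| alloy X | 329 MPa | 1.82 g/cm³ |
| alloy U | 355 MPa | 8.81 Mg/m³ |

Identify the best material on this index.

Normalizing units and computing the index:
  alloy R: σ_y = 527.0 MPa, ρ = 3130 kg/m³
  alloy G: σ_y = 43.64 MPa, ρ = 2450 kg/m³
  alloy Q: σ_y = 232.4 MPa, ρ = 7110 kg/m³
  alloy D: σ_y = 51.90 MPa, ρ = 2243 kg/m³
  alloy X: σ_y = 329.0 MPa, ρ = 1820 kg/m³
  alloy U: σ_y = 355.0 MPa, ρ = 8810 kg/m³
  alloy X: M = 26.2×10⁻³
  alloy R: M = 20.8×10⁻³
  alloy D: M = 6.20×10⁻³
  alloy U: M = 5.69×10⁻³
  alloy Q: M = 5.32×10⁻³
  alloy G: M = 5.06×10⁻³
Alloy X has the largest M.

alloy X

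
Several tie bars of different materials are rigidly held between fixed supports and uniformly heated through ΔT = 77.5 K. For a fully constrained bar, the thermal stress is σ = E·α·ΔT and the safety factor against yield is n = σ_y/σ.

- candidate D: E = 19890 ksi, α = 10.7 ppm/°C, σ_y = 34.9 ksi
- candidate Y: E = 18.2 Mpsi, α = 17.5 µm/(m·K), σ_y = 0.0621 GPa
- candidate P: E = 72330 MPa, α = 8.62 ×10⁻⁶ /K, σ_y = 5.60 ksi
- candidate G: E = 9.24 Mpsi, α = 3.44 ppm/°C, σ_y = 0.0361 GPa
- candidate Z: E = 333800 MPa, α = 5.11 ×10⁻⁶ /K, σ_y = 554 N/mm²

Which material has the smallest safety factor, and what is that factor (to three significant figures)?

Per material, after unit conversion:
  candidate D: E = 137.1, α = 10.7, σ_y = 240.6 → σ = 114 MPa, n = 2.12
  candidate Y: E = 125.5, α = 17.5, σ_y = 62.10 → σ = 170 MPa, n = 0.365
  candidate P: E = 72.33, α = 8.62, σ_y = 38.61 → σ = 48.3 MPa, n = 0.799
  candidate G: E = 63.71, α = 3.44, σ_y = 36.10 → σ = 17.0 MPa, n = 2.13
  candidate Z: E = 333.8, α = 5.11, σ_y = 554.0 → σ = 132 MPa, n = 4.19
Candidate Y has the lowest safety factor, n = 0.365.

candidate Y, n = 0.365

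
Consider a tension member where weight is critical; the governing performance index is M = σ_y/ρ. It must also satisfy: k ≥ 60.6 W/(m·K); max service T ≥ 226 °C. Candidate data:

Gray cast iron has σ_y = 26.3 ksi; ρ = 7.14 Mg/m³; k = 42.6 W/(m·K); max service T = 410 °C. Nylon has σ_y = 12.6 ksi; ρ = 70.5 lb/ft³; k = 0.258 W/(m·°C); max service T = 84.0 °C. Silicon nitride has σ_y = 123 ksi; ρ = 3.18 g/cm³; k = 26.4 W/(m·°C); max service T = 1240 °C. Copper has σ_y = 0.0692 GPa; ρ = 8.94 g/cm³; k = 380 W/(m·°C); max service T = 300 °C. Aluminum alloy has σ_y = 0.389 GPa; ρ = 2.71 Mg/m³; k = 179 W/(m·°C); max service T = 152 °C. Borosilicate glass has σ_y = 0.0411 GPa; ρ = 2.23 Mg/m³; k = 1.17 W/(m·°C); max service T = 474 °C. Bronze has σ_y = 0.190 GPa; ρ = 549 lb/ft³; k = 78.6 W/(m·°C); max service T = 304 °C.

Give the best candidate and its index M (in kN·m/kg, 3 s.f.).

Screen on constraints: k ≥ 60.6 W/(m·K); max service T ≥ 226 °C. Survivors: copper, bronze.
After converting to SI:
  copper: σ_y = 69.20 MPa, ρ = 8940 kg/m³
  bronze: σ_y = 190.0 MPa, ρ = 8794 kg/m³
  bronze: M = 21.6 kN·m/kg
  copper: M = 7.74 kN·m/kg
Bronze ranks first.

bronze, M = 21.6 kN·m/kg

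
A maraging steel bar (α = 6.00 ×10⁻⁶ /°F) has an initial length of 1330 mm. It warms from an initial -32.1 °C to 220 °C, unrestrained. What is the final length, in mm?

Convert α: 6.00×10⁻⁶/°F × (9/5) = 10.8×10⁻⁶/K.
ΔT = 220 − (-32.1) = 252.1 K.
ΔL = α·L₀·ΔT = 10.8×10⁻⁶ × 1330 mm × 252.1 K = 3.62 mm.
L = L₀ + ΔL = 1330 + 3.62 = 1333.6 mm.

1333.6 mm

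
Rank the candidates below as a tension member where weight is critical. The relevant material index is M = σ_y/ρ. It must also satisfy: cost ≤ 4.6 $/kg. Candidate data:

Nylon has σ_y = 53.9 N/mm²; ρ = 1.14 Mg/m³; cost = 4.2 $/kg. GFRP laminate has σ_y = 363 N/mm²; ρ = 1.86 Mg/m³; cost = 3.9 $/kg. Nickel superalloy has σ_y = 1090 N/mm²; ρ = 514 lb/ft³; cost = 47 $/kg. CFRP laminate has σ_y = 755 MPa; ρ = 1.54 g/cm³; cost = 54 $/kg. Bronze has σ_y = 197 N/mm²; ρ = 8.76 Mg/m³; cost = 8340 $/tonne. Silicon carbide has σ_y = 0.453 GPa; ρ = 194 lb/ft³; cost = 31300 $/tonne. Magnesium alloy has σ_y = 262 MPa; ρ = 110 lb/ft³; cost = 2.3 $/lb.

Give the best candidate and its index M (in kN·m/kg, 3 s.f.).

GFRP laminate, M = 195 kN·m/kg

Screen on constraints: cost ≤ 4.6 $/kg. Survivors: nylon, GFRP laminate.
In SI units:
  nylon: σ_y = 53.90 MPa, ρ = 1140 kg/m³
  GFRP laminate: σ_y = 363.0 MPa, ρ = 1860 kg/m³
  GFRP laminate: M = 195 kN·m/kg
  nylon: M = 47.3 kN·m/kg
Highest index: GFRP laminate.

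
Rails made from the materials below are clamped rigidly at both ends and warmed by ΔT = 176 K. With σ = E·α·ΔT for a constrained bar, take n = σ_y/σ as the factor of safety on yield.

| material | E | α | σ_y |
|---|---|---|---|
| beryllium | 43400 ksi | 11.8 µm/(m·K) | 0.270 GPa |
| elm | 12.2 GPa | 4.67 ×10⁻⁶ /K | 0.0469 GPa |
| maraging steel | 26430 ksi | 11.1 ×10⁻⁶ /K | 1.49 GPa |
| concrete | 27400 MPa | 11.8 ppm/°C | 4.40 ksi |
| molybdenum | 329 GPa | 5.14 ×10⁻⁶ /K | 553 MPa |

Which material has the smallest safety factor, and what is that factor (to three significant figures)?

Per material, after unit conversion:
  beryllium: E = 299.2, α = 11.8, σ_y = 270.0 → σ = 621 MPa, n = 0.434
  elm: E = 12.20, α = 4.67, σ_y = 46.90 → σ = 10.0 MPa, n = 4.68
  maraging steel: E = 182.2, α = 11.1, σ_y = 1490 → σ = 356 MPa, n = 4.19
  concrete: E = 27.40, α = 11.8, σ_y = 30.34 → σ = 56.9 MPa, n = 0.533
  molybdenum: E = 329.0, α = 5.14, σ_y = 553.0 → σ = 298 MPa, n = 1.86
The minimum is beryllium at n = 0.434.

beryllium, n = 0.434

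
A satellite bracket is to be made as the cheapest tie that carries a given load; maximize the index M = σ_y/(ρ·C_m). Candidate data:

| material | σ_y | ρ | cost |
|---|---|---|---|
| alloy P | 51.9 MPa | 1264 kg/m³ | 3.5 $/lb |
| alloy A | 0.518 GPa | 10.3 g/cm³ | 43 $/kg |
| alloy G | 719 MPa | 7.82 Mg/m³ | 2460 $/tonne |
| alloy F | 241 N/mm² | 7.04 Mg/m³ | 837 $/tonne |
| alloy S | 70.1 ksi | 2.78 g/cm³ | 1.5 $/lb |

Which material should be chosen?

alloy S

Normalizing units and computing the index:
  alloy P: σ_y = 51.90 MPa, ρ = 1264 kg/m³, cost = 7.716 $/kg
  alloy A: σ_y = 518.0 MPa, ρ = 10300 kg/m³, cost = 43.00 $/kg
  alloy G: σ_y = 719.0 MPa, ρ = 7820 kg/m³, cost = 2.460 $/kg
  alloy F: σ_y = 241.0 MPa, ρ = 7040 kg/m³, cost = 0.8370 $/kg
  alloy S: σ_y = 483.3 MPa, ρ = 2780 kg/m³, cost = 3.307 $/kg
  alloy S: M = 52.6 kN·m per $
  alloy F: M = 40.9 kN·m per $
  alloy G: M = 37.4 kN·m per $
  alloy P: M = 5.32 kN·m per $
  alloy A: M = 1.17 kN·m per $
The maximum is for alloy S.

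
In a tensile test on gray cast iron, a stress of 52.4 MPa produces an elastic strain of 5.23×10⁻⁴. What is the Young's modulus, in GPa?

E = σ/ε = 52.4 MPa / 5.23×10⁻⁴ = 100200 MPa = 100 GPa.

100 GPa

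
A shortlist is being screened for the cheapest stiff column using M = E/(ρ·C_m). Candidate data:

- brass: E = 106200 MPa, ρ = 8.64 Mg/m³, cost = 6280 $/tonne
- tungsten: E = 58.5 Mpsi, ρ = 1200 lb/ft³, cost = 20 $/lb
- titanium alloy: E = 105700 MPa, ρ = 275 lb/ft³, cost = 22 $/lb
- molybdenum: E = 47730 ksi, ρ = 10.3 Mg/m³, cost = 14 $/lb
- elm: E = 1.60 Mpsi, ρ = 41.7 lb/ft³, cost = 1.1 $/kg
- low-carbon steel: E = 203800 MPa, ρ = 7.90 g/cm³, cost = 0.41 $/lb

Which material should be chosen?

After converting to SI:
  brass: E = 106.2 GPa, ρ = 8640 kg/m³, cost = 6.280 $/kg
  tungsten: E = 403.3 GPa, ρ = 19220 kg/m³, cost = 44.09 $/kg
  titanium alloy: E = 105.7 GPa, ρ = 4405 kg/m³, cost = 48.50 $/kg
  molybdenum: E = 329.1 GPa, ρ = 10300 kg/m³, cost = 30.86 $/kg
  elm: E = 11.03 GPa, ρ = 668.0 kg/m³, cost = 1.100 $/kg
  low-carbon steel: E = 203.8 GPa, ρ = 7900 kg/m³, cost = 0.9039 $/kg
  low-carbon steel: M = 28.5 MN·m per $
  elm: M = 15.0 MN·m per $
  brass: M = 1.96 MN·m per $
  molybdenum: M = 1.04 MN·m per $
  titanium alloy: M = 0.495 MN·m per $
  tungsten: M = 0.476 MN·m per $
Low-carbon steel has the largest M.

low-carbon steel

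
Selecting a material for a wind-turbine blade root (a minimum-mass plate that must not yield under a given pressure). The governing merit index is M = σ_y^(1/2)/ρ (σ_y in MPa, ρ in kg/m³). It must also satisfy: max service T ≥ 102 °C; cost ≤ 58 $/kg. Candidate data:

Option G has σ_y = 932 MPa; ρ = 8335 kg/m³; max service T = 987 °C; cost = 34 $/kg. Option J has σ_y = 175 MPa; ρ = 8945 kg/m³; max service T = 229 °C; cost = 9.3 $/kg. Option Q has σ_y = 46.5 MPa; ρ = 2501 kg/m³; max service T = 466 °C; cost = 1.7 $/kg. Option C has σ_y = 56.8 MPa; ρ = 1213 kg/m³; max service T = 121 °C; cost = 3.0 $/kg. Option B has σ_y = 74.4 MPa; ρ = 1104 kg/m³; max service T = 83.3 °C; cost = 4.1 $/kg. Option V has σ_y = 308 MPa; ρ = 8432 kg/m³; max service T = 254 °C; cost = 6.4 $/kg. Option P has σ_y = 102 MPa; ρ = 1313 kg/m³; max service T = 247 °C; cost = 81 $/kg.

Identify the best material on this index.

option C

Screen on constraints: max service T ≥ 102 °C; cost ≤ 58 $/kg. Survivors: option G, option J, option Q, option C, option V.
Computing M directly (units already consistent):
  option C: M = 6.21×10⁻³
  option G: M = 3.66×10⁻³
  option Q: M = 2.73×10⁻³
  option V: M = 2.08×10⁻³
  option J: M = 1.48×10⁻³
Option C has the largest M.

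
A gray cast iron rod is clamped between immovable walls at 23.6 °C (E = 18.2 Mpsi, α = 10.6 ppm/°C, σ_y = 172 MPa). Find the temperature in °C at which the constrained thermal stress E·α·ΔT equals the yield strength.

153 °C

E = 18.2 Mpsi = 125.5 GPa.
E·α·ΔT = 172.0 MPa ⇒ ΔT = 172.0 / (125.5×10³ × 10.6×10⁻⁶) = 129.3 K.
T = 23.6 + 129.3 = 152.9 °C.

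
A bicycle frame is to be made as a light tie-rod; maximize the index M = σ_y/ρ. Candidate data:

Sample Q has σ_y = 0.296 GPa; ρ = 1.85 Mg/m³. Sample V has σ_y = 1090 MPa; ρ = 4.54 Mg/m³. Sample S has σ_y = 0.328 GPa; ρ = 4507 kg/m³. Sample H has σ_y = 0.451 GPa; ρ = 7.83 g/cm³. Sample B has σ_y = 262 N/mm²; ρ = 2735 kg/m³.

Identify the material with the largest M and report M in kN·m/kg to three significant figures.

sample V, M = 240 kN·m/kg

Normalizing units and computing the index:
  sample Q: σ_y = 296.0 MPa, ρ = 1850 kg/m³
  sample V: σ_y = 1090 MPa, ρ = 4540 kg/m³
  sample S: σ_y = 328.0 MPa, ρ = 4507 kg/m³
  sample H: σ_y = 451.0 MPa, ρ = 7830 kg/m³
  sample B: σ_y = 262.0 MPa, ρ = 2735 kg/m³
  sample V: M = 240 kN·m/kg
  sample Q: M = 160 kN·m/kg
  sample B: M = 95.8 kN·m/kg
  sample S: M = 72.8 kN·m/kg
  sample H: M = 57.6 kN·m/kg
Highest index: sample V.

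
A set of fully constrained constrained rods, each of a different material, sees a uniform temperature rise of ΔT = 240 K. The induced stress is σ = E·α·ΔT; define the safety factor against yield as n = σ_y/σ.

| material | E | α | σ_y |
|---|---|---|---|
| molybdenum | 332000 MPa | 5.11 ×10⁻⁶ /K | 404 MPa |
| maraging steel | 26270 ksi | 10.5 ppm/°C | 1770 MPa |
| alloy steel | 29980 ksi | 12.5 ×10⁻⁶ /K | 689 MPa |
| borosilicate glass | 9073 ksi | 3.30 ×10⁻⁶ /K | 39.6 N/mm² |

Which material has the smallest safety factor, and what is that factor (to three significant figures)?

In consistent units (E in GPa, α in ×10⁻⁶/K, σ_y in MPa):
  molybdenum: E = 332.0, α = 5.11, σ_y = 404.0 → σ = 407 MPa, n = 0.992
  maraging steel: E = 181.1, α = 10.5, σ_y = 1770 → σ = 456 MPa, n = 3.88
  alloy steel: E = 206.7, α = 12.5, σ_y = 689.0 → σ = 620 MPa, n = 1.11
  borosilicate glass: E = 62.56, α = 3.30, σ_y = 39.60 → σ = 49.5 MPa, n = 0.799
Borosilicate glass has the lowest safety factor, n = 0.799.

borosilicate glass, n = 0.799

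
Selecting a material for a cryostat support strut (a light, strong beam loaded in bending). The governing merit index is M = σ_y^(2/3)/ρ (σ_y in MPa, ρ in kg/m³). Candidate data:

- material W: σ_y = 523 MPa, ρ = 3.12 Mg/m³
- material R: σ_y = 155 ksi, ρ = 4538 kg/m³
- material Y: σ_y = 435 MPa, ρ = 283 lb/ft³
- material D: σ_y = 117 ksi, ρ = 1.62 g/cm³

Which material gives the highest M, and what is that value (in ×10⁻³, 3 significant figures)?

material D, M = 53.5×10⁻³

After converting to SI:
  material W: σ_y = 523.0 MPa, ρ = 3120 kg/m³
  material R: σ_y = 1069 MPa, ρ = 4538 kg/m³
  material Y: σ_y = 435.0 MPa, ρ = 4533 kg/m³
  material D: σ_y = 806.7 MPa, ρ = 1620 kg/m³
  material D: M = 53.5×10⁻³
  material R: M = 23.0×10⁻³
  material W: M = 20.8×10⁻³
  material Y: M = 12.7×10⁻³
Material D has the largest M.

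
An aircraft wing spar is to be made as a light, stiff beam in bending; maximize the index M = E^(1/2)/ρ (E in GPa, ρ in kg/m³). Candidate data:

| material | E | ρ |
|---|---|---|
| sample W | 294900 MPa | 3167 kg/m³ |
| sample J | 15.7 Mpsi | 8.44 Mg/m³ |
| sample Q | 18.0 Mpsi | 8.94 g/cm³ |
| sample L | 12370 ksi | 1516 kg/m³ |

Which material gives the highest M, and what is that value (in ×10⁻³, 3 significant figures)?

Convert each candidate to consistent units, then evaluate M:
  sample W: E = 294.9 GPa, ρ = 3167 kg/m³
  sample J: E = 108.2 GPa, ρ = 8440 kg/m³
  sample Q: E = 124.1 GPa, ρ = 8940 kg/m³
  sample L: E = 85.29 GPa, ρ = 1516 kg/m³
  sample L: M = 6.09×10⁻³
  sample W: M = 5.42×10⁻³
  sample Q: M = 1.25×10⁻³
  sample J: M = 1.23×10⁻³
The maximum is for sample L.

sample L, M = 6.09×10⁻³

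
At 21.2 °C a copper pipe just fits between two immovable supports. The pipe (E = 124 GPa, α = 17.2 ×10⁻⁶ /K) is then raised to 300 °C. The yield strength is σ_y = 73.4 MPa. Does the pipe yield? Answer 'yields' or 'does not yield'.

yields

ΔT = 278.8 K. Constrained thermal stress σ = E·α·ΔT = 124.0×10³ MPa × 17.2×10⁻⁶ × 278.8 = 595 MPa (compressive).
Compare to σ_y = 73.4 MPa: σ ≥ σ_y, so it yields.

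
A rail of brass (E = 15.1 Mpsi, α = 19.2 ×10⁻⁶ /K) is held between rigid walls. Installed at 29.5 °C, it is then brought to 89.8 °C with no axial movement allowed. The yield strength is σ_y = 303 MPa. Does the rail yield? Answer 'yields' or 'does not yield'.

does not yield

E = 15.1 Mpsi = 104.1 GPa.
ΔT = 60.30 K. Constrained thermal stress σ = E·α·ΔT = 104.1×10³ MPa × 19.2×10⁻⁶ × 60.30 = 121 MPa (compressive).
Compare to σ_y = 303 MPa: σ < σ_y, so it does not yield.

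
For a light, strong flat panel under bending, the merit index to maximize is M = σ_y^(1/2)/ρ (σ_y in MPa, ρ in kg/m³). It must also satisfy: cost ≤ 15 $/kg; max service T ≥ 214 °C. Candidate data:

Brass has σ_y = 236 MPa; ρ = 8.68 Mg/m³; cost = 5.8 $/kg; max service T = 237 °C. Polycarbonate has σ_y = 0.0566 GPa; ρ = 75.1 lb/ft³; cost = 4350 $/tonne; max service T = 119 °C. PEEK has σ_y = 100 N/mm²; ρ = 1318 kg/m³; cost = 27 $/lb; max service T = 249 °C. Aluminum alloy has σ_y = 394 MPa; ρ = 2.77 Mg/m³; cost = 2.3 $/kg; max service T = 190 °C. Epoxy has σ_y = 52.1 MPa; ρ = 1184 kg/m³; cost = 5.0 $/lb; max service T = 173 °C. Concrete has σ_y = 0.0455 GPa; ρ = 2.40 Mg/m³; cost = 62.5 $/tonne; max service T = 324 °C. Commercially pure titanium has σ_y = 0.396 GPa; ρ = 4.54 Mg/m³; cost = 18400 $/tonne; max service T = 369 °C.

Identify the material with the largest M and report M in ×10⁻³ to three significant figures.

concrete, M = 2.81×10⁻³

Screen on constraints: cost ≤ 15 $/kg; max service T ≥ 214 °C. Survivors: brass, concrete.
Putting every candidate on a common basis:
  brass: σ_y = 236.0 MPa, ρ = 8680 kg/m³
  concrete: σ_y = 45.50 MPa, ρ = 2400 kg/m³
  concrete: M = 2.81×10⁻³
  brass: M = 1.77×10⁻³
Concrete has the largest M.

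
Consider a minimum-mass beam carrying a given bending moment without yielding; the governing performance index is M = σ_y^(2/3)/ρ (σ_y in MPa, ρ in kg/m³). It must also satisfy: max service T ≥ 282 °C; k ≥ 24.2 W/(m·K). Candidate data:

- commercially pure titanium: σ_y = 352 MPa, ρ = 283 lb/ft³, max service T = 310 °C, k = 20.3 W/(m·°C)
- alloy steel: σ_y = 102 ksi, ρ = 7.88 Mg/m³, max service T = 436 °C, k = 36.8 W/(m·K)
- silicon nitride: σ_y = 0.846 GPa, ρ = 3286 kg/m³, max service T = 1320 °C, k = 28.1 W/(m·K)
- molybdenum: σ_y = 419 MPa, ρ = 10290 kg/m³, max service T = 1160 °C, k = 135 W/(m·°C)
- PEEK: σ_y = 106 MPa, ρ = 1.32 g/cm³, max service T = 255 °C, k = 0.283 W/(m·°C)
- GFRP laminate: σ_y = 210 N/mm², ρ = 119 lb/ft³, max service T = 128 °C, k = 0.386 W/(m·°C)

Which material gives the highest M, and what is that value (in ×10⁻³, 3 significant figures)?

silicon nitride, M = 27.2×10⁻³

Screen on constraints: max service T ≥ 282 °C; k ≥ 24.2 W/(m·K). Survivors: alloy steel, silicon nitride, molybdenum.
In SI units:
  alloy steel: σ_y = 703.3 MPa, ρ = 7880 kg/m³
  silicon nitride: σ_y = 846.0 MPa, ρ = 3286 kg/m³
  molybdenum: σ_y = 419.0 MPa, ρ = 10290 kg/m³
  silicon nitride: M = 27.2×10⁻³
  alloy steel: M = 10.0×10⁻³
  molybdenum: M = 5.44×10⁻³
The maximum is for silicon nitride.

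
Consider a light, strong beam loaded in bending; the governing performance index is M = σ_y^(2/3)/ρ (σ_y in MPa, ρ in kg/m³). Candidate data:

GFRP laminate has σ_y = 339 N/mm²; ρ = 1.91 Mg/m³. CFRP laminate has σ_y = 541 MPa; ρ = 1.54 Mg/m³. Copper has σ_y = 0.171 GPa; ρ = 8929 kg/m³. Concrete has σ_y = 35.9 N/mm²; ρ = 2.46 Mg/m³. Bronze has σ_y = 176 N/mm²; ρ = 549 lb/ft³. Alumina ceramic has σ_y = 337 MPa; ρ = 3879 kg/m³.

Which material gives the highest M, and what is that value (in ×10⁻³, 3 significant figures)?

CFRP laminate, M = 43.1×10⁻³

Convert each candidate to consistent units, then evaluate M:
  GFRP laminate: σ_y = 339.0 MPa, ρ = 1910 kg/m³
  CFRP laminate: σ_y = 541.0 MPa, ρ = 1540 kg/m³
  copper: σ_y = 171.0 MPa, ρ = 8929 kg/m³
  concrete: σ_y = 35.90 MPa, ρ = 2460 kg/m³
  bronze: σ_y = 176.0 MPa, ρ = 8794 kg/m³
  alumina ceramic: σ_y = 337.0 MPa, ρ = 3879 kg/m³
  CFRP laminate: M = 43.1×10⁻³
  GFRP laminate: M = 25.5×10⁻³
  alumina ceramic: M = 12.5×10⁻³
  concrete: M = 4.42×10⁻³
  bronze: M = 3.57×10⁻³
  copper: M = 3.45×10⁻³
CFRP laminate ranks first.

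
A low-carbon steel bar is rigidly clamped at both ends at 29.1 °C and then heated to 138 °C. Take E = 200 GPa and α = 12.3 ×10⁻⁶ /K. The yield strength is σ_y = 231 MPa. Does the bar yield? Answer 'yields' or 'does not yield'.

ΔT = 108.9 K. Constrained thermal stress σ = E·α·ΔT = 200.0×10³ MPa × 12.3×10⁻⁶ × 108.9 = 268 MPa (compressive).
Compare to σ_y = 231 MPa: σ ≥ σ_y, so it yields.

yields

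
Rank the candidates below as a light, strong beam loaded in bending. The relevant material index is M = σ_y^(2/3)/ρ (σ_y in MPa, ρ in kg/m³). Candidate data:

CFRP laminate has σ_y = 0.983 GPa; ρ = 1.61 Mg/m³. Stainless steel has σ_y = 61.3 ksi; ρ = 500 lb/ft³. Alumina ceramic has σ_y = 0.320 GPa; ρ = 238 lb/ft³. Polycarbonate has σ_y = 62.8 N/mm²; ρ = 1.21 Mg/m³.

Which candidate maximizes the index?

CFRP laminate

Normalizing units and computing the index:
  CFRP laminate: σ_y = 983.0 MPa, ρ = 1610 kg/m³
  stainless steel: σ_y = 422.6 MPa, ρ = 8009 kg/m³
  alumina ceramic: σ_y = 320.0 MPa, ρ = 3812 kg/m³
  polycarbonate: σ_y = 62.80 MPa, ρ = 1210 kg/m³
  CFRP laminate: M = 61.4×10⁻³
  polycarbonate: M = 13.1×10⁻³
  alumina ceramic: M = 12.3×10⁻³
  stainless steel: M = 7.03×10⁻³
CFRP laminate ranks first.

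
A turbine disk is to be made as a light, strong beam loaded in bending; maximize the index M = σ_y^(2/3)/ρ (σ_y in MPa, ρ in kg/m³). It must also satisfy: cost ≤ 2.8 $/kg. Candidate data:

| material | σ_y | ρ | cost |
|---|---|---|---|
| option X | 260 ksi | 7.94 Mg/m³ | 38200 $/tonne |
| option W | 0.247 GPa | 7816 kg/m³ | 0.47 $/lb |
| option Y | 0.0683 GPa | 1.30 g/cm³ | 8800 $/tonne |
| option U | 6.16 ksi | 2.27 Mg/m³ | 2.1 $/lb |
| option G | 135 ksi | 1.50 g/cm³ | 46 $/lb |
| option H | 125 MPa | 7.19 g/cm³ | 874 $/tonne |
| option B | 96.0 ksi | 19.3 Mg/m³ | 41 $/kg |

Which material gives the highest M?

Screen on constraints: cost ≤ 2.8 $/kg. Survivors: option W, option H.
Convert each candidate to consistent units, then evaluate M:
  option W: σ_y = 247.0 MPa, ρ = 7816 kg/m³
  option H: σ_y = 125.0 MPa, ρ = 7190 kg/m³
  option W: M = 5.04×10⁻³
  option H: M = 3.48×10⁻³
The maximum is for option W.

option W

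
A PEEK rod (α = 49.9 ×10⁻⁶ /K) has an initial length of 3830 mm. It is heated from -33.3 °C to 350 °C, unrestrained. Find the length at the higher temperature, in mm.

3903.3 mm

ΔT = 350 − (-33.3) = 383.3 K.
ΔL = α·L₀·ΔT = 49.9×10⁻⁶ × 3830 mm × 383.3 K = 73.3 mm.
L = L₀ + ΔL = 3830 + 73.3 = 3903.3 mm.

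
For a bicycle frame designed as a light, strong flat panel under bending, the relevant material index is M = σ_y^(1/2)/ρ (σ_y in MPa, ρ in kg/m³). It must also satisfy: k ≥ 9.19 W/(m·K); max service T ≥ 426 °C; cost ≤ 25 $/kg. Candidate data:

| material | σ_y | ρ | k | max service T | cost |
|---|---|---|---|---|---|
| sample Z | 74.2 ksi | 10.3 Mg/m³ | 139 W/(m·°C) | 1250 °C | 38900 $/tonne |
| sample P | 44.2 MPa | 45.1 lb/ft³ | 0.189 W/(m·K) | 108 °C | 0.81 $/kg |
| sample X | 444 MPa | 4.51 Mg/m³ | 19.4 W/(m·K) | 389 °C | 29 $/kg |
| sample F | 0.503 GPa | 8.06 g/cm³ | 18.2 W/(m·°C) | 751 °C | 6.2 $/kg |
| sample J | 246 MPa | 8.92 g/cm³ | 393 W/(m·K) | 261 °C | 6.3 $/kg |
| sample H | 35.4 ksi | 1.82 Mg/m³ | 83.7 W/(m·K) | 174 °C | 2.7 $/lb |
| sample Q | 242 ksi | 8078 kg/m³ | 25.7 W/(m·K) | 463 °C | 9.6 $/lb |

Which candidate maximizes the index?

sample Q

Screen on constraints: k ≥ 9.19 W/(m·K); max service T ≥ 426 °C; cost ≤ 25 $/kg. Survivors: sample F, sample Q.
Putting every candidate on a common basis:
  sample F: σ_y = 503.0 MPa, ρ = 8060 kg/m³
  sample Q: σ_y = 1669 MPa, ρ = 8078 kg/m³
  sample Q: M = 5.06×10⁻³
  sample F: M = 2.78×10⁻³
Sample Q ranks first.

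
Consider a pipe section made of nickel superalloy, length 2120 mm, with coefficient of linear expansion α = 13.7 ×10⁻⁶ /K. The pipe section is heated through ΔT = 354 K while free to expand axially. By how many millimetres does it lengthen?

ΔL = α·L₀·ΔT = 13.7×10⁻⁶ × 2120 mm × 354.0 K = 10.3 mm.

10.3 mm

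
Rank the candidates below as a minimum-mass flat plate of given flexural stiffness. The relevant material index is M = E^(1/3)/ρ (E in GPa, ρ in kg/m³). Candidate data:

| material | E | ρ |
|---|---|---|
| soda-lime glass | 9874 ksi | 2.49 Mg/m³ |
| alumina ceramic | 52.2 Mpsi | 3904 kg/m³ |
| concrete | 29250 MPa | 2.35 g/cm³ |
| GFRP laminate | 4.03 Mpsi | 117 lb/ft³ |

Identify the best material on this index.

alumina ceramic

After converting to SI:
  soda-lime glass: E = 68.08 GPa, ρ = 2490 kg/m³
  alumina ceramic: E = 359.9 GPa, ρ = 3904 kg/m³
  concrete: E = 29.25 GPa, ρ = 2350 kg/m³
  GFRP laminate: E = 27.79 GPa, ρ = 1874 kg/m³
  alumina ceramic: M = 1.82×10⁻³
  soda-lime glass: M = 1.64×10⁻³
  GFRP laminate: M = 1.62×10⁻³
  concrete: M = 1.31×10⁻³
Highest index: alumina ceramic.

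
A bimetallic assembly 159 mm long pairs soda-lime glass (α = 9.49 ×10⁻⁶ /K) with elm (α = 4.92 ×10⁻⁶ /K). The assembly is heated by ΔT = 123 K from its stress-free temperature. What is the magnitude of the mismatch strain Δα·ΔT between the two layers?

Δα = |9.49 − 4.92|×10⁻⁶/K = 4.57×10⁻⁶/K.
Mismatch strain = Δα·ΔT = 4.57×10⁻⁶ × 123.0 = 5.62×10⁻⁴.

5.62×10⁻⁴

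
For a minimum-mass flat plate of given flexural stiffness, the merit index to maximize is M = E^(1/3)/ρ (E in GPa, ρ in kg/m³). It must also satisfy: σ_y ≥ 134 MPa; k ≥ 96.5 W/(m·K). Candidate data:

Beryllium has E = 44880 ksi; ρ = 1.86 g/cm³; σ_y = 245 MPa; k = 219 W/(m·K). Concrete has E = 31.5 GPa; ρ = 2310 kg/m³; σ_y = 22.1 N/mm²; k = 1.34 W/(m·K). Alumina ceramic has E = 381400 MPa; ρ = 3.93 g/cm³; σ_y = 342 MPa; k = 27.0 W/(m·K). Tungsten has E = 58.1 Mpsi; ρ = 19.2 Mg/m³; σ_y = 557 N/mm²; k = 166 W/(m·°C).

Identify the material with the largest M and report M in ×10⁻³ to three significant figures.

Screen on constraints: σ_y ≥ 134 MPa; k ≥ 96.5 W/(m·K). Survivors: beryllium, tungsten.
In SI units:
  beryllium: E = 309.4 GPa, ρ = 1860 kg/m³
  tungsten: E = 400.6 GPa, ρ = 19200 kg/m³
  beryllium: M = 3.64×10⁻³
  tungsten: M = 0.384×10⁻³
Beryllium has the largest M.

beryllium, M = 3.64×10⁻³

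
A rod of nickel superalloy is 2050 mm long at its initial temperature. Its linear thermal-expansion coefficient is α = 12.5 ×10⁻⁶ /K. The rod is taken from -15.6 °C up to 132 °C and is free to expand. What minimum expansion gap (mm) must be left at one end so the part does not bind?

3.78 mm

ΔT = 132 − (-15.6) = 147.6 K.
ΔL = α·L₀·ΔT = 12.5×10⁻⁶ × 2050 mm × 147.6 K = 3.78 mm.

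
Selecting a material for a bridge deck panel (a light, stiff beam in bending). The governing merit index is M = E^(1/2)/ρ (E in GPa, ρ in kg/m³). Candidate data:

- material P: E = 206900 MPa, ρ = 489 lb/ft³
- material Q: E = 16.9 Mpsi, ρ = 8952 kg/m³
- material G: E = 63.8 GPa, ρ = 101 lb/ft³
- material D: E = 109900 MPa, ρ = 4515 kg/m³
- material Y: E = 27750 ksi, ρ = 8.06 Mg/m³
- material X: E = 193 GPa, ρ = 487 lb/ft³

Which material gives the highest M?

material G

In SI units:
  material P: E = 206.9 GPa, ρ = 7833 kg/m³
  material Q: E = 116.5 GPa, ρ = 8952 kg/m³
  material G: E = 63.80 GPa, ρ = 1618 kg/m³
  material D: E = 109.9 GPa, ρ = 4515 kg/m³
  material Y: E = 191.3 GPa, ρ = 8060 kg/m³
  material X: E = 193.0 GPa, ρ = 7801 kg/m³
  material G: M = 4.94×10⁻³
  material D: M = 2.32×10⁻³
  material P: M = 1.84×10⁻³
  material X: M = 1.78×10⁻³
  material Y: M = 1.72×10⁻³
  material Q: M = 1.21×10⁻³
Material G has the largest M.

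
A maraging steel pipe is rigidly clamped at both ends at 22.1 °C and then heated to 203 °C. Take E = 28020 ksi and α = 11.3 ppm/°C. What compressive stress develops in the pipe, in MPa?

395 MPa

E = 28020 ksi = 193.2 GPa.
ΔT = 180.9 K. Constrained thermal stress σ = E·α·ΔT = 193.2×10³ MPa × 11.3×10⁻⁶ × 180.9 = 395 MPa (compressive).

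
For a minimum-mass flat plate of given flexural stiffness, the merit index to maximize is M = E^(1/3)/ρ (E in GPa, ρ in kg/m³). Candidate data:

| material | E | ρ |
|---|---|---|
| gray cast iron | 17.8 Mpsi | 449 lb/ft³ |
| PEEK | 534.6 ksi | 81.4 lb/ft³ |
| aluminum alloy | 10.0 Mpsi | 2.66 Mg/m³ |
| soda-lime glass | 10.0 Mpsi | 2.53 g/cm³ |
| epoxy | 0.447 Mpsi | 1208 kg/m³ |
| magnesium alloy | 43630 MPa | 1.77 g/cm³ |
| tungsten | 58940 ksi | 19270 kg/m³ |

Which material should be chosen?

magnesium alloy

Convert each candidate to consistent units, then evaluate M:
  gray cast iron: E = 122.7 GPa, ρ = 7192 kg/m³
  PEEK: E = 3.686 GPa, ρ = 1304 kg/m³
  aluminum alloy: E = 68.95 GPa, ρ = 2660 kg/m³
  soda-lime glass: E = 68.95 GPa, ρ = 2530 kg/m³
  epoxy: E = 3.082 GPa, ρ = 1208 kg/m³
  magnesium alloy: E = 43.63 GPa, ρ = 1770 kg/m³
  tungsten: E = 406.4 GPa, ρ = 19270 kg/m³
  magnesium alloy: M = 1.99×10⁻³
  soda-lime glass: M = 1.62×10⁻³
  aluminum alloy: M = 1.54×10⁻³
  epoxy: M = 1.20×10⁻³
  PEEK: M = 1.18×10⁻³
  gray cast iron: M = 0.691×10⁻³
  tungsten: M = 0.384×10⁻³
Highest index: magnesium alloy.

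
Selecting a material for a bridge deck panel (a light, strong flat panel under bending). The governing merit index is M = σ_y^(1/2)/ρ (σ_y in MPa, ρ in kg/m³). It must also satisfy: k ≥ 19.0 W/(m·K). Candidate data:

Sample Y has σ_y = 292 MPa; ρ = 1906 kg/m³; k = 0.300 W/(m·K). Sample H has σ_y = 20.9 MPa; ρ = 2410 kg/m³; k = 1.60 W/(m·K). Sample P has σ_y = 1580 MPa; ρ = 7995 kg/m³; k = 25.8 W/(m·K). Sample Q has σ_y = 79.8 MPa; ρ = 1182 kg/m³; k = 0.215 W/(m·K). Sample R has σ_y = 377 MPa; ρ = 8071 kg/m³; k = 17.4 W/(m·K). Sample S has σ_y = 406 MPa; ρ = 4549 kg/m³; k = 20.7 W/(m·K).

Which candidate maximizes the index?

sample P

Screen on constraints: k ≥ 19.0 W/(m·K). Survivors: sample P, sample S.
Computing M directly (units already consistent):
  sample P: M = 4.97×10⁻³
  sample S: M = 4.43×10⁻³
The maximum is for sample P.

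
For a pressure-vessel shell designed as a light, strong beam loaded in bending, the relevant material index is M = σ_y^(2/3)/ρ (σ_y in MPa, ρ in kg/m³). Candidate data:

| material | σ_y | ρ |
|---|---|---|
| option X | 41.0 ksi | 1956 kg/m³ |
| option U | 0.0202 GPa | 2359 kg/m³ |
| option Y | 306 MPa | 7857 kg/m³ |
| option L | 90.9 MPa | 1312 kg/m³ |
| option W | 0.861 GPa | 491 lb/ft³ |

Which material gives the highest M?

Putting every candidate on a common basis:
  option X: σ_y = 282.7 MPa, ρ = 1956 kg/m³
  option U: σ_y = 20.20 MPa, ρ = 2359 kg/m³
  option Y: σ_y = 306.0 MPa, ρ = 7857 kg/m³
  option L: σ_y = 90.90 MPa, ρ = 1312 kg/m³
  option W: σ_y = 861.0 MPa, ρ = 7865 kg/m³
  option X: M = 22.0×10⁻³
  option L: M = 15.4×10⁻³
  option W: M = 11.5×10⁻³
  option Y: M = 5.78×10⁻³
  option U: M = 3.14×10⁻³
Option X ranks first.

option X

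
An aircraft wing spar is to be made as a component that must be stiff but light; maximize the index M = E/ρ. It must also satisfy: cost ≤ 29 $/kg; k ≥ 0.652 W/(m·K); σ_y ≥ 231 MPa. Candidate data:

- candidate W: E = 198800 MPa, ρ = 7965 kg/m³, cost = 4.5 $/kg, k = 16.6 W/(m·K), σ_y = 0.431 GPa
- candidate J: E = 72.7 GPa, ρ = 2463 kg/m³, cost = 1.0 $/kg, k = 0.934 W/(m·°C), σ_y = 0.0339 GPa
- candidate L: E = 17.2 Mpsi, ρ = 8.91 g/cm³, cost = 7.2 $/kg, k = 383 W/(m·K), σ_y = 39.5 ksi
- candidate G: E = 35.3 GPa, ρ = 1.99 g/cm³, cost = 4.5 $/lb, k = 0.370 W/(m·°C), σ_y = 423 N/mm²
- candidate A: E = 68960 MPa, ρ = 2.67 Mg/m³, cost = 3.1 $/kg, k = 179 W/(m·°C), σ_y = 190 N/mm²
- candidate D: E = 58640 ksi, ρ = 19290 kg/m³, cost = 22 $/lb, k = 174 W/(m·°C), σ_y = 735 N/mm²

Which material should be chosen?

candidate W

Screen on constraints: cost ≤ 29 $/kg; k ≥ 0.652 W/(m·K); σ_y ≥ 231 MPa. Survivors: candidate W, candidate L.
Convert each candidate to consistent units, then evaluate M:
  candidate W: E = 198.8 GPa, ρ = 7965 kg/m³
  candidate L: E = 118.6 GPa, ρ = 8910 kg/m³
  candidate W: M = 25.0 MN·m/kg
  candidate L: M = 13.3 MN·m/kg
The maximum is for candidate W.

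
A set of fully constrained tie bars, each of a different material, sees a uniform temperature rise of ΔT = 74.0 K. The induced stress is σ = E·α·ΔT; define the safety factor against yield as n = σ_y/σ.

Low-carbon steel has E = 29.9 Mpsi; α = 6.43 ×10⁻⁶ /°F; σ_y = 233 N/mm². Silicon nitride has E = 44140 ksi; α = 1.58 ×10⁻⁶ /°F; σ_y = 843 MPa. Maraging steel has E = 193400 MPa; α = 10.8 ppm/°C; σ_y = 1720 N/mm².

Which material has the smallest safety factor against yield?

Converting E to GPa, α to ×10⁻⁶/K, σ_y to MPa, then σ and n for each:
  low-carbon steel: E = 206.2, α = 11.6, σ_y = 233.0 → σ = 177 MPa, n = 1.32
  silicon nitride: E = 304.3, α = 2.84, σ_y = 843.0 → σ = 64.0 MPa, n = 13.2
  maraging steel: E = 193.4, α = 10.8, σ_y = 1720 → σ = 155 MPa, n = 11.1
Low-carbon steel has the lowest safety factor, n = 1.32.

low-carbon steel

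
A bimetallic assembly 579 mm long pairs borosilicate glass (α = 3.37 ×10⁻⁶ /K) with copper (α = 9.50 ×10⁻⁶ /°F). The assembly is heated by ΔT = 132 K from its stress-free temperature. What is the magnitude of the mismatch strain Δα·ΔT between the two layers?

copper: α = 9.50×10⁻⁶/°F × 9/5 = 17.1×10⁻⁶/K.
Δα = |3.37 − 17.1|×10⁻⁶/K = 13.7×10⁻⁶/K.
Mismatch strain = Δα·ΔT = 13.7×10⁻⁶ × 132.0 = 1.81×10⁻³.

1.81×10⁻³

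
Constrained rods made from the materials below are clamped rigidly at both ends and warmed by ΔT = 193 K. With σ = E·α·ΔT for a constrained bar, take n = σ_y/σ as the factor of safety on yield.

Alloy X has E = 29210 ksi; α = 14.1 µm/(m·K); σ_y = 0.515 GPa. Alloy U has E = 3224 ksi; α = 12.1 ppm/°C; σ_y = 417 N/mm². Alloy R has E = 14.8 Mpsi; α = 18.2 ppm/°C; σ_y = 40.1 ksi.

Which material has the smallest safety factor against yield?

With everything in SI (GPa, ×10⁻⁶/K, MPa):
  alloy X: E = 201.4, α = 14.1, σ_y = 515.0 → σ = 548 MPa, n = 0.940
  alloy U: E = 22.23, α = 12.1, σ_y = 417.0 → σ = 51.9 MPa, n = 8.03
  alloy R: E = 102.0, α = 18.2, σ_y = 276.5 → σ = 358 MPa, n = 0.771
The minimum is alloy R at n = 0.771.

alloy R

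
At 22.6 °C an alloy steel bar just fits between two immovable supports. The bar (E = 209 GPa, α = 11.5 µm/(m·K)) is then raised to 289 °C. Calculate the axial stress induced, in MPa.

640 MPa

ΔT = 266.4 K. Constrained thermal stress σ = E·α·ΔT = 209.0×10³ MPa × 11.5×10⁻⁶ × 266.4 = 640 MPa (compressive).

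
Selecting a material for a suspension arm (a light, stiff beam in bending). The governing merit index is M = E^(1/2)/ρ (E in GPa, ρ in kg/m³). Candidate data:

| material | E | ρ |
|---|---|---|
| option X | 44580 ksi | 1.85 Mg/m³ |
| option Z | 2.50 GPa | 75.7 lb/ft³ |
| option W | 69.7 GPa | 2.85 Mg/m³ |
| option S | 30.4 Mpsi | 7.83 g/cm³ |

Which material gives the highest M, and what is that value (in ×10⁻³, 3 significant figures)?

option X, M = 9.48×10⁻³

After converting to SI:
  option X: E = 307.4 GPa, ρ = 1850 kg/m³
  option Z: E = 2.500 GPa, ρ = 1213 kg/m³
  option W: E = 69.70 GPa, ρ = 2850 kg/m³
  option S: E = 209.6 GPa, ρ = 7830 kg/m³
  option X: M = 9.48×10⁻³
  option W: M = 2.93×10⁻³
  option S: M = 1.85×10⁻³
  option Z: M = 1.30×10⁻³
Highest index: option X.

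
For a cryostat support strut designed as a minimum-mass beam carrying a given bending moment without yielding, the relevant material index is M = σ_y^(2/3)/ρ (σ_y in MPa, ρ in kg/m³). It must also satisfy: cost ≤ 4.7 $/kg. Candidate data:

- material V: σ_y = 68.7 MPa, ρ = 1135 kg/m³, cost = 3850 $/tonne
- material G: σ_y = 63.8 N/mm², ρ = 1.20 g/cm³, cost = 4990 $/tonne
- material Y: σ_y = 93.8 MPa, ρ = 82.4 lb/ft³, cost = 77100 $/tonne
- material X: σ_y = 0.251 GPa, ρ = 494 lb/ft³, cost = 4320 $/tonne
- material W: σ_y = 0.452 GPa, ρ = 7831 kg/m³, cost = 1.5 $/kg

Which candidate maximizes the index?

Screen on constraints: cost ≤ 4.7 $/kg. Survivors: material V, material X, material W.
Normalizing units and computing the index:
  material V: σ_y = 68.70 MPa, ρ = 1135 kg/m³
  material X: σ_y = 251.0 MPa, ρ = 7913 kg/m³
  material W: σ_y = 452.0 MPa, ρ = 7831 kg/m³
  material V: M = 14.8×10⁻³
  material W: M = 7.52×10⁻³
  material X: M = 5.03×10⁻³
Material V ranks first.

material V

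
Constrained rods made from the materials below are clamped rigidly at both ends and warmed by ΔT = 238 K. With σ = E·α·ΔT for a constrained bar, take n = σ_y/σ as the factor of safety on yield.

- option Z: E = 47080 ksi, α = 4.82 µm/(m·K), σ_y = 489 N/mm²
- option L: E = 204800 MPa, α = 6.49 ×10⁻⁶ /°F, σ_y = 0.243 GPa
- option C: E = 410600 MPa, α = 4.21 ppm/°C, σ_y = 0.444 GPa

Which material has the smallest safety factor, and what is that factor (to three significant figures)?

option L, n = 0.427

Per material, after unit conversion:
  option Z: E = 324.6, α = 4.82, σ_y = 489.0 → σ = 372 MPa, n = 1.31
  option L: E = 204.8, α = 11.7, σ_y = 243.0 → σ = 569 MPa, n = 0.427
  option C: E = 410.6, α = 4.21, σ_y = 444.0 → σ = 411 MPa, n = 1.08
Option L has the lowest safety factor, n = 0.427.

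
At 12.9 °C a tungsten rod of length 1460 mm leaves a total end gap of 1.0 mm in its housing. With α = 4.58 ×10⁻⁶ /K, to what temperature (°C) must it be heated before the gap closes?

α·L₀·ΔT = 1.0 mm ⇒ ΔT = 1.0 / (4.58×10⁻⁶ × 1460.0) = 149.5 K.
T = 12.9 + 149.5 = 162.4 °C.

162 °C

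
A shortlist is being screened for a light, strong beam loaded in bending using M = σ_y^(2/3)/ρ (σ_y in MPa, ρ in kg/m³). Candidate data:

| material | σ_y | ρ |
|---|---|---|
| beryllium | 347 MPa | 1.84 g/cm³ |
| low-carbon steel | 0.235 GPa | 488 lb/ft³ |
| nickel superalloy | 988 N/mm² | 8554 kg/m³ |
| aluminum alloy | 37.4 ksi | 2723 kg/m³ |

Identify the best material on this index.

In SI units:
  beryllium: σ_y = 347.0 MPa, ρ = 1840 kg/m³
  low-carbon steel: σ_y = 235.0 MPa, ρ = 7817 kg/m³
  nickel superalloy: σ_y = 988.0 MPa, ρ = 8554 kg/m³
  aluminum alloy: σ_y = 257.9 MPa, ρ = 2723 kg/m³
  beryllium: M = 26.8×10⁻³
  aluminum alloy: M = 14.9×10⁻³
  nickel superalloy: M = 11.6×10⁻³
  low-carbon steel: M = 4.87×10⁻³
Beryllium has the largest M.

beryllium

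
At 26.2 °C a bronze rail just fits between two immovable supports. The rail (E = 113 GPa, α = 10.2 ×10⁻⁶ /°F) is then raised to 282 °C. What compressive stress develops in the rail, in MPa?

531 MPa

α = 10.2×10⁻⁶/°F × 9/5 = 18.4×10⁻⁶/K.
ΔT = 255.8 K. Constrained thermal stress σ = E·α·ΔT = 113.0×10³ MPa × 18.4×10⁻⁶ × 255.8 = 531 MPa (compressive).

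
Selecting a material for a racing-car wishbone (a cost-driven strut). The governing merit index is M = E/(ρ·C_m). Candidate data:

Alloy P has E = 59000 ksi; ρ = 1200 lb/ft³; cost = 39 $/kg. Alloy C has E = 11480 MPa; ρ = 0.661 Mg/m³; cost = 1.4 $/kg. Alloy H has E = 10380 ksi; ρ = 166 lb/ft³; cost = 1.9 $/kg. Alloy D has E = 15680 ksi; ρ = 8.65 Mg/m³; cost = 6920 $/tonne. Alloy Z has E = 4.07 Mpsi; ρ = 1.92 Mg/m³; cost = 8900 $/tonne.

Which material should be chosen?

Normalizing units and computing the index:
  alloy P: E = 406.8 GPa, ρ = 19220 kg/m³, cost = 39.00 $/kg
  alloy C: E = 11.48 GPa, ρ = 661.0 kg/m³, cost = 1.400 $/kg
  alloy H: E = 71.57 GPa, ρ = 2659 kg/m³, cost = 1.900 $/kg
  alloy D: E = 108.1 GPa, ρ = 8650 kg/m³, cost = 6.920 $/kg
  alloy Z: E = 28.06 GPa, ρ = 1920 kg/m³, cost = 8.900 $/kg
  alloy H: M = 14.2 MN·m per $
  alloy C: M = 12.4 MN·m per $
  alloy D: M = 1.81 MN·m per $
  alloy Z: M = 1.64 MN·m per $
  alloy P: M = 0.543 MN·m per $
Alloy H has the largest M.

alloy H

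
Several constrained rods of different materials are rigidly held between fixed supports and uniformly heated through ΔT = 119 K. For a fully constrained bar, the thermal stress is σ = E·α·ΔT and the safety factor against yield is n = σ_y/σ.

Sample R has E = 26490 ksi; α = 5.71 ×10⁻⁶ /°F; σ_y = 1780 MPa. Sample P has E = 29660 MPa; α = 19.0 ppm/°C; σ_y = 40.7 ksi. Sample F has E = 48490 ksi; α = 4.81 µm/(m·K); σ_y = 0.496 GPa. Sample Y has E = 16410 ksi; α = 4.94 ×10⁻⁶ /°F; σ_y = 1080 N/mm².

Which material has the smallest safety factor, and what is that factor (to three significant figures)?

With everything in SI (GPa, ×10⁻⁶/K, MPa):
  sample R: E = 182.6, α = 10.3, σ_y = 1780 → σ = 223 MPa, n = 7.97
  sample P: E = 29.66, α = 19.0, σ_y = 280.6 → σ = 67.1 MPa, n = 4.18
  sample F: E = 334.3, α = 4.81, σ_y = 496.0 → σ = 191 MPa, n = 2.59
  sample Y: E = 113.1, α = 8.89, σ_y = 1080 → σ = 120 MPa, n = 9.02
Smallest n: sample F with n = 2.59.

sample F, n = 2.59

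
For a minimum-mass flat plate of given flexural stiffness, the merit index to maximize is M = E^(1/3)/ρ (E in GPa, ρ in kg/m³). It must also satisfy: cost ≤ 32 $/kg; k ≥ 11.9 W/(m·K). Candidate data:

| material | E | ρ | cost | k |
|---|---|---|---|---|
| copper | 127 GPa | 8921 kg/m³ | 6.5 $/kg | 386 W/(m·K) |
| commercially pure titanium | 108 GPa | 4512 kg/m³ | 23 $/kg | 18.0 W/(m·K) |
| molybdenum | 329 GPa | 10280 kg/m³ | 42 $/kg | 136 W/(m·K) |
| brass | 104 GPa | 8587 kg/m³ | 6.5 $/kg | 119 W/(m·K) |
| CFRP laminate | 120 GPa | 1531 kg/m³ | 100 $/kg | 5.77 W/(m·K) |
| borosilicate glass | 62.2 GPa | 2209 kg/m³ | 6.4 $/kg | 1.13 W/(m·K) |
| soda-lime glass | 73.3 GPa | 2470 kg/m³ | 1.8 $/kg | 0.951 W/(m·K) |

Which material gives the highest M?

Screen on constraints: cost ≤ 32 $/kg; k ≥ 11.9 W/(m·K). Survivors: copper, commercially pure titanium, brass.
Per-candidate index values:
  commercially pure titanium: M = 1.06×10⁻³
  copper: M = 0.563×10⁻³
  brass: M = 0.548×10⁻³
Commercially pure titanium has the largest M.

commercially pure titanium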